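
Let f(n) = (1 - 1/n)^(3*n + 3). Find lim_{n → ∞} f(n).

Let L be the limit and take ln: ln L = lim (3n + 3)·ln(1 - 1/n) = lim (3n + 3)·(-1/n + O(1/n²)) = -3.
Hence L = e^(-3).

e^(-3)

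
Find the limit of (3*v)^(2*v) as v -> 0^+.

Base → 0⁺ and exponent → 0⁺: a 0^0 form.
Take logs: 2v·ln(3v). This is 0·(−∞); rewriting as ln(3v)/(1/(2v)) and applying L'Hôpital gives 0.
Hence the limit is e^0 = 1.

1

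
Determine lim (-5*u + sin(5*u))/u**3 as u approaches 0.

Direct substitution gives 0/0.
Apply L'Hôpital: lim (5*cos(5*u) - 5)/(3*u^2), still 0/0.
Apply L'Hôpital: lim (-25*sin(5*u))/(6*u), still 0/0.
After 3 applications of L'Hôpital's rule the quotient is (-125*cos(5*u))/(6); substituting u = 0 gives -125/6.

-125/6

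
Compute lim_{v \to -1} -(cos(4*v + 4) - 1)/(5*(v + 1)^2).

Direct substitution gives 0/0.
Apply L'Hôpital: lim (-4*sin(4*v + 4))/(-10*v - 10), still 0/0.
After 2 applications of L'Hôpital's rule the quotient is (-16*cos(4*v + 4))/(-10); substituting v = -1 gives 8/5.

8/5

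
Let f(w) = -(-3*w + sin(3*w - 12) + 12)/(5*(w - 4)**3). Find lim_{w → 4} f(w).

Direct substitution gives 0/0.
Apply L'Hôpital: lim (3*cos(3*w - 12) - 3)/(-15*(w - 4)^2), still 0/0.
Apply L'Hôpital: lim (-9*sin(3*w - 12))/(120 - 30*w), still 0/0.
After 3 applications of L'Hôpital's rule the quotient is (-27*cos(3*w - 12))/(-30); substituting w = 4 gives 9/10.

9/10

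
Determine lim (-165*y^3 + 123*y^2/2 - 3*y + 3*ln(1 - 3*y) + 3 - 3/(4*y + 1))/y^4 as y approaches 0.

Substitution gives 0/0 (the numerator vanishes to order 4).
Expand each term to order y^4: the coefficient of y^4 in -3·1/(1 + 4y) is -768 and in 3·ln(1 - 3y) is -243/4.
Lower-order terms cancel with the polynomial part, so the numerator is (-3315/4)·y^4 + o(y^4), and the limit is (-3315/4)/(1) = -3315/4.

-3315/4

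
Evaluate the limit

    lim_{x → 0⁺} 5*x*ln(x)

0

This is a 0·(−∞) form. Rewrite as 5·ln(x) / x^(−1) and apply L'Hôpital:
the derivative quotient is 5·(1/x) / (−1·x^(−2)) = (-5/1)·x^1 → 0.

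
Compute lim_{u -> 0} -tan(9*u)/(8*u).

-9/8

Substitution gives 0/0.
Since tan(θ)/θ → 1 as θ → 0, tan(9u)/(9u) → 1 and the limit is 9/(-8) = -9/8.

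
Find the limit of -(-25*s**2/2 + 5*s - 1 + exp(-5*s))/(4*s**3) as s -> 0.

Direct substitution gives 0/0.
Apply L'Hôpital: lim (-25*s + 5 - 5*e^(-5*s))/(-12*s^2), still 0/0.
Apply L'Hôpital: lim (-25 + 25*e^(-5*s))/(-24*s), still 0/0.
After 3 applications of L'Hôpital's rule the quotient is (-125*e^(-5*s))/(-24); substituting s = 0 gives 125/24.

125/24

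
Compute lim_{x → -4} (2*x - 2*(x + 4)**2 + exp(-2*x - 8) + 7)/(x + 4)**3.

Direct substitution gives 0/0.
Apply L'Hôpital: lim (-4*x - 2*e^(-2*x - 8) - 14)/(3*(x + 4)^2), still 0/0.
Apply L'Hôpital: lim (4*e^(-2*x - 8) - 4)/(6*x + 24), still 0/0.
After 3 applications of L'Hôpital's rule the quotient is (-8*e^(-2*x - 8))/(6); substituting x = -4 gives -4/3.

-4/3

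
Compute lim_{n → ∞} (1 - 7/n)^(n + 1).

e^(-7)

Write it as [(1 - 7/n)^n]^(1) · (1 - 7/n)^(1). The bracketed term tends to e^(-7) and the second factor to 1, so the limit is e^(-7).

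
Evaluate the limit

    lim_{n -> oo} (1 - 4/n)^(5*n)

Let L be the limit and take ln: ln L = lim (5n)·ln(1 - 4/n) = lim (5n)·(-4/n + O(1/n²)) = -20.
Hence L = e^(-20).

e^(-20)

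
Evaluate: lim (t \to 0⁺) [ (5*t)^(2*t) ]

1

Base → 0⁺ and exponent → 0⁺: a 0^0 form.
Take logs: 2t·ln(5t). This is 0·(−∞); rewriting as ln(5t)/(1/(2t)) and applying L'Hôpital gives 0.
Hence the limit is e^0 = 1.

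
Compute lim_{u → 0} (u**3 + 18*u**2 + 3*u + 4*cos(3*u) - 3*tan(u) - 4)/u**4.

27/2

Substitution gives 0/0; apply L'Hôpital's rule 4 times.
After differentiating numerator and denominator 4 times the quotient is (324*cos(3*u) - 72*tan(u)^5 - 120*tan(u)^3 - 48*tan(u))/(24); at u = 0 this is 27/2.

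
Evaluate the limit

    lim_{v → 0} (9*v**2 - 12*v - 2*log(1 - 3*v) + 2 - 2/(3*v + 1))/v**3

72

Substitution gives 0/0; apply L'Hôpital's rule 3 times.
After differentiating numerator and denominator 3 times the quotient is (324/(3*v + 1)^4 - 108/(3*v - 1)^3)/(6); at v = 0 this is 72.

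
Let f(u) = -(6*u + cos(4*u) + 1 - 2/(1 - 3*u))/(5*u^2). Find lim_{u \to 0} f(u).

Substitution gives 0/0 (the numerator vanishes to order 2).
Expand each term to order u^2: the coefficient of u^2 in -2·1/(1 - 3u) is -18 and in cos(4u) is -8.
Lower-order terms cancel with the polynomial part, so the numerator is (-26)·u^2 + o(u^2), and the limit is (-26)/(-5) = 26/5.

26/5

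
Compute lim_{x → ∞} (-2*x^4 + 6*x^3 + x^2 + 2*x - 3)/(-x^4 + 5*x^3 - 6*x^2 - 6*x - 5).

Numerator and denominator both have degree 4.
Dividing every term by x^4, all lower-order terms vanish and the limit is the ratio of leading coefficients, -2/(-1) = 2.

2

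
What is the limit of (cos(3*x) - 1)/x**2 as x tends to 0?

Direct substitution gives 0/0.
Apply L'Hôpital: lim (-3*sin(3*x))/(2*x), still 0/0.
After 2 applications of L'Hôpital's rule the quotient is (-9*cos(3*x))/(2); substituting x = 0 gives -9/2.

-9/2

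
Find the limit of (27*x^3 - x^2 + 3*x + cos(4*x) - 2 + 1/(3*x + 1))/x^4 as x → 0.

275/3

Substitution gives 0/0; apply L'Hôpital's rule 4 times.
After differentiating numerator and denominator 4 times the quotient is (256*cos(4*x) + 1944/(3*x + 1)^5)/(24); at x = 0 this is 275/3.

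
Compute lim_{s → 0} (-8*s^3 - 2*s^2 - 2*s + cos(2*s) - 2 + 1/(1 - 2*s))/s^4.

50/3

Substitution gives 0/0; apply L'Hôpital's rule 4 times.
After differentiating numerator and denominator 4 times the quotient is (16*cos(2*s) - 384/(2*s - 1)^5)/(24); at s = 0 this is 50/3.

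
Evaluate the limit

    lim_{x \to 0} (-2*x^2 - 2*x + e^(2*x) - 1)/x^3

Direct substitution gives 0/0.
Apply L'Hôpital: lim (-4*x + 2*e^(2*x) - 2)/(3*x^2), still 0/0.
Apply L'Hôpital: lim (4*e^(2*x) - 4)/(6*x), still 0/0.
After 3 applications of L'Hôpital's rule the quotient is (8*e^(2*x))/(6); substituting x = 0 gives 4/3.

4/3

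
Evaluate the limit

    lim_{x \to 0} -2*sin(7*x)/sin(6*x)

-7/3

Substitution gives 0/0.
Divide numerator and denominator by x: sin(7x)/x → 7 and sin(6x)/x → 6, so the limit is -2·7/6 = -7/3.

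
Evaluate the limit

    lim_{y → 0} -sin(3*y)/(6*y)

Substitution gives 0/0.
Write it as (3/(-6))·sin(3y)/(3y); since sin(u)/u → 1, the limit is -1/2.

-1/2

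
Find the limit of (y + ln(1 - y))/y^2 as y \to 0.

-1/2

Direct substitution gives 0/0.
Apply L'Hôpital: lim (1 - 1/(1 - y))/(2*y), still 0/0.
After 2 applications of L'Hôpital's rule the quotient is (-1/(1 - y)^2)/(2); substituting y = 0 gives -1/2.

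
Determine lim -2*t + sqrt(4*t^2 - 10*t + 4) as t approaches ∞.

This has the form ∞ − ∞. Multiply and divide by the conjugate √(4*t^2 - 10*t + 4) + 2t.
That gives (-10t + 4) / (√(4*t^2 - 10*t + 4) + 2t).
Divide numerator and denominator by t: the limit is -10/(2·2) = -5/2.

-5/2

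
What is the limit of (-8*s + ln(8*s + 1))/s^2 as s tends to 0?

Direct substitution gives 0/0.
Apply L'Hôpital: lim (-8 + 8/(8*s + 1))/(2*s), still 0/0.
After 2 applications of L'Hôpital's rule the quotient is (-64/(8*s + 1)^2)/(2); substituting s = 0 gives -32.

-32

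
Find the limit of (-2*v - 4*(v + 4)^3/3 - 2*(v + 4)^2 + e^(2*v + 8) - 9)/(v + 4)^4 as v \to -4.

2/3

Direct substitution gives 0/0.
Apply L'Hôpital: lim (-4*v - 4*(v + 4)^2 + 2*e^(2*v + 8) - 18)/(4*(v + 4)^3), still 0/0.
Apply L'Hôpital: lim (-8*v + 4*e^(2*v + 8) - 36)/(12*(v + 4)^2), still 0/0.
Apply L'Hôpital: lim (8*e^(2*v + 8) - 8)/(24*v + 96), still 0/0.
After 4 applications of L'Hôpital's rule the quotient is (16*e^(2*v + 8))/(24); substituting v = -4 gives 2/3.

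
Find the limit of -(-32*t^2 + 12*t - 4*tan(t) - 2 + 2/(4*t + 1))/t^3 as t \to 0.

388/3

Substitution gives 0/0; apply L'Hôpital's rule 3 times.
After differentiating numerator and denominator 3 times the quotient is (16/cos(t)^2 - 24/cos(t)^4 - 768/(4*t + 1)^4)/(-6); at t = 0 this is 388/3.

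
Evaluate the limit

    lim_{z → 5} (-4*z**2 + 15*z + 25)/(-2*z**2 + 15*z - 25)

At z = 5 both the top and bottom vanish — a removable singularity. Factoring out (z - 5) from each leaves (-4*z - 5)/(5 - 2*z), which at z = 5 equals 5.

5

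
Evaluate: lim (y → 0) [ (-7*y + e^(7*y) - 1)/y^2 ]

Direct substitution gives 0/0.
Apply L'Hôpital: lim (7*e^(7*y) - 7)/(2*y), still 0/0.
After 2 applications of L'Hôpital's rule the quotient is (49*e^(7*y))/(2); substituting y = 0 gives 49/2.

49/2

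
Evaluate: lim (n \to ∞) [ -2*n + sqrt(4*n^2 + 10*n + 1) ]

5/2

This has the form ∞ − ∞. Multiply and divide by the conjugate √(4*n^2 + 10*n + 1) + 2n.
That gives (10n + 1) / (√(4*n^2 + 10*n + 1) + 2n).
Divide numerator and denominator by n: the limit is 10/(2·2) = 5/2.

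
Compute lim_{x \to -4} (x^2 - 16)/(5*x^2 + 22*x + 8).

Direct substitution gives 0/0, so factor. Both numerator and denominator have (x + 4) as a factor.
After cancelling, the expression reduces to (x - 4)/(5*x + 2).
Substituting x = -4 gives 4/9.

4/9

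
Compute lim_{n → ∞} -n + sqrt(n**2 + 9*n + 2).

This has the form ∞ − ∞. Multiply and divide by the conjugate √(n^2 + 9*n + 2) + n.
That gives (9n + 2) / (√(n^2 + 9*n + 2) + n).
Divide numerator and denominator by n: the limit is 9/(2·1) = 9/2.

9/2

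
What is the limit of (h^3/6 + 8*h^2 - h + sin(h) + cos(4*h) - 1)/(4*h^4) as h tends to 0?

Substitution gives 0/0 (the numerator vanishes to order 4).
Expand each term to order h^4: the coefficient of h^4 in cos(4h) is 32/3 and in sin(h) is 0.
Lower-order terms cancel with the polynomial part, so the numerator is (32/3)·h^4 + o(h^4), and the limit is (32/3)/(4) = 8/3.

8/3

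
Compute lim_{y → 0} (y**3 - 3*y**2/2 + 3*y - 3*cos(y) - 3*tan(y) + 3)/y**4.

-1/8

Substitution gives 0/0; apply L'Hôpital's rule 4 times.
After differentiating numerator and denominator 4 times the quotient is (-3*cos(y) - 72*tan(y)^5 - 120*tan(y)^3 - 48*tan(y))/(24); at y = 0 this is -1/8.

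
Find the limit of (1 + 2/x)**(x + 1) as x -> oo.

The base → 1 and the exponent → ∞: a 1^∞ form.
Take logarithms: (x + 1)·ln(1 + 2/x). Since ln(1+u) ~ u for small u, this behaves like (x)·(2/x) → 2.
So the limit is e^(2).

e^(2)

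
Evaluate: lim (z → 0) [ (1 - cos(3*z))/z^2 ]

9/2

Substitution gives 0/0.
Use (1 − cos u)/u² → 1/2 with u = 3z: the limit is 3²/(2·1) = 9/2.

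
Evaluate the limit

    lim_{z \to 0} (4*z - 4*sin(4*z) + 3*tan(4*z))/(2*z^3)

Substitution gives 0/0 (the numerator vanishes to order 3).
Expand each term to order z^3: the coefficient of z^3 in -4·sin(4z) is 128/3 and in 3·tan(4z) is 64.
Lower-order terms cancel with the polynomial part, so the numerator is (320/3)·z^3 + o(z^3), and the limit is (320/3)/(2) = 160/3.

160/3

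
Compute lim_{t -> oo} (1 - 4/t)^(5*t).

Let L be the limit and take ln: ln L = lim (5t)·ln(1 - 4/t) = lim (5t)·(-4/t + O(1/t²)) = -20.
Hence L = e^(-20).

e^(-20)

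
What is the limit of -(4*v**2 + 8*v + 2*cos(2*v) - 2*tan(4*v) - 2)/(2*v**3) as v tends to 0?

64/3

Substitution gives 0/0; apply L'Hôpital's rule 3 times.
After differentiating numerator and denominator 3 times the quotient is (16*sin(2*v) - 768*tan(4*v)^4 - 1024*tan(4*v)^2 - 256)/(-12); at v = 0 this is 64/3.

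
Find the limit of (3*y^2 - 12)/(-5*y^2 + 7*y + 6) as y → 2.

-12/13

Since y = 2 makes numerator and denominator zero, (y - 2) divides both.
Cancelling it gives (3*y + 6)/(-5*y - 3); now plug in y = 2 to get -12/13.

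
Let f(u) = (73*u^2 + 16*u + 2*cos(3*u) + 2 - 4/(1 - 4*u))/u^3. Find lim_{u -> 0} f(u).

-256

Substitution gives 0/0; apply L'Hôpital's rule 3 times.
After differentiating numerator and denominator 3 times the quotient is (54*sin(3*u) - 1536/(4*u - 1)^4)/(6); at u = 0 this is -256.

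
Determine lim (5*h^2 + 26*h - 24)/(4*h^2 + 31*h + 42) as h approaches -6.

2

Since h = -6 makes numerator and denominator zero, (h + 6) divides both.
Cancelling it gives (5*h - 4)/(4*h + 7); now plug in h = -6 to get 2.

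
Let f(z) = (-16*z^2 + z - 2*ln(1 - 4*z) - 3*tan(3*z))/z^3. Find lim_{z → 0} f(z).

Substitution gives 0/0; apply L'Hôpital's rule 3 times.
After differentiating numerator and denominator 3 times the quotient is (2*(324*(4*z - 1)^3*(cos(6*z) - 2)/(cos(6*z) + 1)^2 - 128)/(4*z - 1)^3)/(6); at z = 0 this is 47/3.

47/3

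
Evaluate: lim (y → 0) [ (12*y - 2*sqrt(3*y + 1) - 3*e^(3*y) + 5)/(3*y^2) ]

-15/4

Substitution gives 0/0; apply L'Hôpital's rule 2 times.
After differentiating numerator and denominator 2 times the quotient is (-27*e^(3*y) + 9/(2*(3*y + 1)^(3/2)))/(6); at y = 0 this is -15/4.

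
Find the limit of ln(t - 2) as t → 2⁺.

-∞

As t → 2⁺, t - 2 → 0⁺ and ln(t - 2) → −∞.
Multiplying by 1 gives -∞.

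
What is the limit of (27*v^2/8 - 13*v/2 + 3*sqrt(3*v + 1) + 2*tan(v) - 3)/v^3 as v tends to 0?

Substitution gives 0/0 (the numerator vanishes to order 3).
Expand each term to order v^3: the coefficient of v^3 in 3·√(1 + 3v) is 81/16 and in 2·tan(v) is 2/3.
Lower-order terms cancel with the polynomial part, so the numerator is (275/48)·v^3 + o(v^3), and the limit is (275/48)/(1) = 275/48.

275/48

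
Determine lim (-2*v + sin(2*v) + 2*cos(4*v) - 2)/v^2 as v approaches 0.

-16

Substitution gives 0/0; apply L'Hôpital's rule 2 times.
After differentiating numerator and denominator 2 times the quotient is (-4*sin(2*v) - 32*cos(4*v))/(2); at v = 0 this is -16.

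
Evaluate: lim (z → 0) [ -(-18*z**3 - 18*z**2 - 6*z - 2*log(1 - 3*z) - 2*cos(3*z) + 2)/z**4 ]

Substitution gives 0/0 (the numerator vanishes to order 4).
Expand each term to order z^4: the coefficient of z^4 in -2·cos(3z) is -27/4 and in -2·ln(1 - 3z) is 81/2.
Lower-order terms cancel with the polynomial part, so the numerator is (135/4)·z^4 + o(z^4), and the limit is (135/4)/(-1) = -135/4.

-135/4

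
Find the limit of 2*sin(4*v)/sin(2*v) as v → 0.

4

Substitution gives 0/0.
Divide numerator and denominator by v: sin(4v)/v → 4 and sin(2v)/v → 2, so the limit is 2·4/2 = 4.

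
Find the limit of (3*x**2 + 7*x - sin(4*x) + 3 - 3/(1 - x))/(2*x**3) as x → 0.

23/6

Substitution gives 0/0; apply L'Hôpital's rule 3 times.
After differentiating numerator and denominator 3 times the quotient is (64*cos(4*x) - 18/(x - 1)^4)/(12); at x = 0 this is 23/6.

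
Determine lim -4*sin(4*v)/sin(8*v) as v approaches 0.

Substitution gives 0/0.
Divide numerator and denominator by v: sin(4v)/v → 4 and sin(8v)/v → 8, so the limit is -4·4/8 = -2.

-2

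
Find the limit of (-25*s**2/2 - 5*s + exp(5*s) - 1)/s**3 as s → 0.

125/6

Direct substitution gives 0/0.
Apply L'Hôpital: lim (-25*s + 5*e^(5*s) - 5)/(3*s^2), still 0/0.
Apply L'Hôpital: lim (25*e^(5*s) - 25)/(6*s), still 0/0.
After 3 applications of L'Hôpital's rule the quotient is (125*e^(5*s))/(6); substituting s = 0 gives 125/6.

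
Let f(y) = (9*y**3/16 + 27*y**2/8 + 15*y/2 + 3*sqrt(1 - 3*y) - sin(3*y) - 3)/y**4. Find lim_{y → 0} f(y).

-1215/128

Substitution gives 0/0; apply L'Hôpital's rule 4 times.
After differentiating numerator and denominator 4 times the quotient is (-81*sin(3*y) - 3645/(16*(1 - 3*y)^(7/2)))/(24); at y = 0 this is -1215/128.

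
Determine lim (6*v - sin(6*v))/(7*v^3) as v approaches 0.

36/7

Direct substitution gives 0/0.
Apply L'Hôpital: lim (6 - 6*cos(6*v))/(21*v^2), still 0/0.
Apply L'Hôpital: lim (36*sin(6*v))/(42*v), still 0/0.
After 3 applications of L'Hôpital's rule the quotient is (216*cos(6*v))/(42); substituting v = 0 gives 36/7.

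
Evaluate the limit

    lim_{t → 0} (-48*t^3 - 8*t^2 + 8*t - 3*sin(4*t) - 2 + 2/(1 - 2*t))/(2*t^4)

Substitution gives 0/0; apply L'Hôpital's rule 4 times.
After differentiating numerator and denominator 4 times the quotient is (-768*sin(4*t) - 768/(2*t - 1)^5)/(48); at t = 0 this is 16.

16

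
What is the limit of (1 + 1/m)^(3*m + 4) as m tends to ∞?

e^(3)

Write it as [(1 + 1/m)^m]^(3) · (1 + 1/m)^(4). The bracketed term tends to e^(1) and the second factor to 1, so the limit is e^(3).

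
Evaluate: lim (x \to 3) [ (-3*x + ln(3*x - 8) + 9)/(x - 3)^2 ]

Direct substitution gives 0/0.
Apply L'Hôpital: lim (-3 + 3/(3*x - 8))/(2*x - 6), still 0/0.
After 2 applications of L'Hôpital's rule the quotient is (-9/(3*x - 8)^2)/(2); substituting x = 3 gives -9/2.

-9/2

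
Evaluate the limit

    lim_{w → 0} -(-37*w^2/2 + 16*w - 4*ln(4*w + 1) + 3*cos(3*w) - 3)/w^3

Substitution gives 0/0; apply L'Hôpital's rule 3 times.
After differentiating numerator and denominator 3 times the quotient is (81*sin(3*w) - 512/(4*w + 1)^3)/(-6); at w = 0 this is 256/3.

256/3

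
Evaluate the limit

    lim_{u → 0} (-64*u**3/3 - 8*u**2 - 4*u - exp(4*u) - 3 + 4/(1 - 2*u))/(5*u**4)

32/3

Substitution gives 0/0 (the numerator vanishes to order 4).
Expand each term to order u^4: the coefficient of u^4 in 4·1/(1 - 2u) is 64 and in −e^(4u) is -32/3.
Lower-order terms cancel with the polynomial part, so the numerator is (160/3)·u^4 + o(u^4), and the limit is (160/3)/(5) = 32/3.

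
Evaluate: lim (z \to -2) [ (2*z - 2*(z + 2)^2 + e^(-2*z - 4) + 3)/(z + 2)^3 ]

-4/3

Direct substitution gives 0/0.
Apply L'Hôpital: lim (-4*z - 2*e^(-2*z - 4) - 6)/(3*(z + 2)^2), still 0/0.
Apply L'Hôpital: lim (4*e^(-2*z - 4) - 4)/(6*z + 12), still 0/0.
After 3 applications of L'Hôpital's rule the quotient is (-8*e^(-2*z - 4))/(6); substituting z = -2 gives -4/3.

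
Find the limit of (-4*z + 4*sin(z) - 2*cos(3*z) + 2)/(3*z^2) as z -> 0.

3

Substitution gives 0/0; apply L'Hôpital's rule 2 times.
After differentiating numerator and denominator 2 times the quotient is (-4*sin(z) + 18*cos(3*z))/(6); at z = 0 this is 3.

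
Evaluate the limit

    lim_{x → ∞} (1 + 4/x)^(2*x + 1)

e^(8)

The base → 1 and the exponent → ∞: a 1^∞ form.
Take logarithms: (2x + 1)·ln(1 + 4/x). Since ln(1+u) ~ u for small u, this behaves like (2x)·(4/x) → 8.
So the limit is e^(8).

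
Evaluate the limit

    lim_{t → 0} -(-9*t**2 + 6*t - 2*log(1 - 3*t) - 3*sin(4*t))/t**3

-50

Substitution gives 0/0; apply L'Hôpital's rule 3 times.
After differentiating numerator and denominator 3 times the quotient is (192*cos(4*t) - 108/(3*t - 1)^3)/(-6); at t = 0 this is -50.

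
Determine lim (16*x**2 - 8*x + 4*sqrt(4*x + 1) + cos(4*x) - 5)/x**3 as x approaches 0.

Substitution gives 0/0 (the numerator vanishes to order 3).
Expand each term to order x^3: the coefficient of x^3 in 4·√(1 + 4x) is 16 and in cos(4x) is 0.
Lower-order terms cancel with the polynomial part, so the numerator is (16)·x^3 + o(x^3), and the limit is (16)/(1) = 16.

16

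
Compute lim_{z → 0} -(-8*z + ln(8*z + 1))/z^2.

32

Direct substitution gives 0/0.
Apply L'Hôpital: lim (-8 + 8/(8*z + 1))/(-2*z), still 0/0.
After 2 applications of L'Hôpital's rule the quotient is (-64/(8*z + 1)^2)/(-2); substituting z = 0 gives 32.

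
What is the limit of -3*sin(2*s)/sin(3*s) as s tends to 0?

-2

Substitution gives 0/0.
Divide numerator and denominator by s: sin(2s)/s → 2 and sin(3s)/s → 3, so the limit is -3·2/3 = -2.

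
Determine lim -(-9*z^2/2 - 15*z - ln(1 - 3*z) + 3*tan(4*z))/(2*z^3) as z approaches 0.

Substitution gives 0/0 (the numerator vanishes to order 3).
Expand each term to order z^3: the coefficient of z^3 in 3·tan(4z) is 64 and in −ln(1 - 3z) is 9.
Lower-order terms cancel with the polynomial part, so the numerator is (73)·z^3 + o(z^3), and the limit is (73)/(-2) = -73/2.

-73/2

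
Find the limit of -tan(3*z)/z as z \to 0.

Substitution gives 0/0.
Since tan(u)/u → 1 as u → 0, tan(3z)/(3z) → 1 and the limit is 3/(-1) = -3.

-3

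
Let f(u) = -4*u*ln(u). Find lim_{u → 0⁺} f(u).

0

This is a 0·(−∞) form. Rewrite as -4·ln(u) / u^(−1) and apply L'Hôpital:
the derivative quotient is -4·(1/u) / (−1·u^(−2)) = (4/1)·u^1 → 0.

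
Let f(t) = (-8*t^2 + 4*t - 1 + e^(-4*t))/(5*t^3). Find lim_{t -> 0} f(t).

Direct substitution gives 0/0.
Apply L'Hôpital: lim (-16*t + 4 - 4*e^(-4*t))/(15*t^2), still 0/0.
Apply L'Hôpital: lim (-16 + 16*e^(-4*t))/(30*t), still 0/0.
After 3 applications of L'Hôpital's rule the quotient is (-64*e^(-4*t))/(30); substituting t = 0 gives -32/15.

-32/15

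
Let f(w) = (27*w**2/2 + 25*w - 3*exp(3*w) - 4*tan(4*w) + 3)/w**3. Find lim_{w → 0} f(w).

-593/6

Substitution gives 0/0 (the numerator vanishes to order 3).
Expand each term to order w^3: the coefficient of w^3 in -3·e^(3w) is -27/2 and in -4·tan(4w) is -256/3.
Lower-order terms cancel with the polynomial part, so the numerator is (-593/6)·w^3 + o(w^3), and the limit is (-593/6)/(1) = -593/6.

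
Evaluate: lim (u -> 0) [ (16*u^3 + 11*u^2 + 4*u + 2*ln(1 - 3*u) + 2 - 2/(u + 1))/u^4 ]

Substitution gives 0/0 (the numerator vanishes to order 4).
Expand each term to order u^4: the coefficient of u^4 in -2·1/(1 + u) is -2 and in 2·ln(1 - 3u) is -81/2.
Lower-order terms cancel with the polynomial part, so the numerator is (-85/2)·u^4 + o(u^4), and the limit is (-85/2)/(1) = -85/2.

-85/2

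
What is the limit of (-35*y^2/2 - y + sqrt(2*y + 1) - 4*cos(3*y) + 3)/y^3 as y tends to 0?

1/2

Substitution gives 0/0 (the numerator vanishes to order 3).
Expand each term to order y^3: the coefficient of y^3 in √(1 + 2y) is 1/2 and in -4·cos(3y) is 0.
Lower-order terms cancel with the polynomial part, so the numerator is (1/2)·y^3 + o(y^3), and the limit is (1/2)/(1) = 1/2.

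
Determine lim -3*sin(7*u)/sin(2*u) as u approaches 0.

Substitution gives 0/0.
Divide numerator and denominator by u: sin(7u)/u → 7 and sin(2u)/u → 2, so the limit is -3·7/2 = -21/2.

-21/2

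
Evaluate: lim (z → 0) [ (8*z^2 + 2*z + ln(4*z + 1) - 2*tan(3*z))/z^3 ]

10/3

Substitution gives 0/0; apply L'Hôpital's rule 3 times.
After differentiating numerator and denominator 3 times the quotient is (4*(108*(4*z + 1)^3*(cos(6*z) - 2)/(cos(6*z) + 1)^2 + 32)/(4*z + 1)^3)/(6); at z = 0 this is 10/3.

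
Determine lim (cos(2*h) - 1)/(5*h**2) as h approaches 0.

Direct substitution gives 0/0.
Apply L'Hôpital: lim (-2*sin(2*h))/(10*h), still 0/0.
After 2 applications of L'Hôpital's rule the quotient is (-4*cos(2*h))/(10); substituting h = 0 gives -2/5.

-2/5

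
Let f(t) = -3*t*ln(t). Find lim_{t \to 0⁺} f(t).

This is a 0·(−∞) form. Rewrite as -3·ln(t) / t^(−1) and apply L'Hôpital:
the derivative quotient is -3·(1/t) / (−1·t^(−2)) = (3/1)·t^1 → 0.

0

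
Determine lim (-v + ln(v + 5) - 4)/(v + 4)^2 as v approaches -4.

-1/2

Direct substitution gives 0/0.
Apply L'Hôpital: lim (-1 + 1/(v + 5))/(2*v + 8), still 0/0.
After 2 applications of L'Hôpital's rule the quotient is (-1/(v + 5)^2)/(2); substituting v = -4 gives -1/2.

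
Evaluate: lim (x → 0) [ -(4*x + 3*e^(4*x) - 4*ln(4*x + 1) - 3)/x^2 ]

Substitution gives 0/0 (the numerator vanishes to order 2).
Expand each term to order x^2: the coefficient of x^2 in -4·ln(1 + 4x) is 32 and in 3·e^(4x) is 24.
Lower-order terms cancel with the polynomial part, so the numerator is (56)·x^2 + o(x^2), and the limit is (56)/(-1) = -56.

-56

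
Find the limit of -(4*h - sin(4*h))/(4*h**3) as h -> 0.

-8/3

Direct substitution gives 0/0.
Apply L'Hôpital: lim (4 - 4*cos(4*h))/(-12*h^2), still 0/0.
Apply L'Hôpital: lim (16*sin(4*h))/(-24*h), still 0/0.
After 3 applications of L'Hôpital's rule the quotient is (64*cos(4*h))/(-24); substituting h = 0 gives -8/3.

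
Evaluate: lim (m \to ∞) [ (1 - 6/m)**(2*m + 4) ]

e^(-12)

Write it as [(1 - 6/m)^m]^(2) · (1 - 6/m)^(4). The bracketed term tends to e^(-6) and the second factor to 1, so the limit is e^(-12).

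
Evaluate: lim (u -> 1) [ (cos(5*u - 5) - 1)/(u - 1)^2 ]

Direct substitution gives 0/0.
Apply L'Hôpital: lim (-5*sin(5*u - 5))/(2*u - 2), still 0/0.
After 2 applications of L'Hôpital's rule the quotient is (-25*cos(5*u - 5))/(2); substituting u = 1 gives -25/2.

-25/2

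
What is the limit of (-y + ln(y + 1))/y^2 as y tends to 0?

-1/2

Direct substitution gives 0/0.
Apply L'Hôpital: lim (-1 + 1/(y + 1))/(2*y), still 0/0.
After 2 applications of L'Hôpital's rule the quotient is (-1/(y + 1)^2)/(2); substituting y = 0 gives -1/2.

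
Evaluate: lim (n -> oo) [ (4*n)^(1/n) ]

1

Base → ∞ and exponent → 0: an ∞^0 form.
Take logs: (1/n)·ln(4·n^1) = (ln 4 + 1·ln n)/n → 0.
So the limit is e^0 = 1.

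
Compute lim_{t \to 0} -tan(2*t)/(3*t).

Substitution gives 0/0.
Since tan(u)/u → 1 as u → 0, tan(2t)/(2t) → 1 and the limit is 2/(-3) = -2/3.

-2/3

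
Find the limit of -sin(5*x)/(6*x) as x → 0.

Substitution gives 0/0.
Write it as (5/(-6))·sin(5x)/(5x); since sin(u)/u → 1, the limit is -5/6.

-5/6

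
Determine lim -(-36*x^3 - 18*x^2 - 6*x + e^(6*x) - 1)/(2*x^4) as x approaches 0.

-27

Direct substitution gives 0/0.
Apply L'Hôpital: lim (-108*x^2 - 36*x + 6*e^(6*x) - 6)/(-8*x^3), still 0/0.
Apply L'Hôpital: lim (-216*x + 36*e^(6*x) - 36)/(-24*x^2), still 0/0.
Apply L'Hôpital: lim (216*e^(6*x) - 216)/(-48*x), still 0/0.
After 4 applications of L'Hôpital's rule the quotient is (1296*e^(6*x))/(-48); substituting x = 0 gives -27.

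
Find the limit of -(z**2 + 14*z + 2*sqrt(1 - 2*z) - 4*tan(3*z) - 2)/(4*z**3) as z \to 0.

Substitution gives 0/0 (the numerator vanishes to order 3).
Expand each term to order z^3: the coefficient of z^3 in 2·√(1 - 2z) is -1 and in -4·tan(3z) is -36.
Lower-order terms cancel with the polynomial part, so the numerator is (-37)·z^3 + o(z^3), and the limit is (-37)/(-4) = 37/4.

37/4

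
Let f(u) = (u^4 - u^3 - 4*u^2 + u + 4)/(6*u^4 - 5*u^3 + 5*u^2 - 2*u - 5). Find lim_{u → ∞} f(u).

Numerator and denominator both have degree 4.
Dividing every term by u^4, all lower-order terms vanish and the limit is the ratio of leading coefficients, 1/(6) = 1/6.

1/6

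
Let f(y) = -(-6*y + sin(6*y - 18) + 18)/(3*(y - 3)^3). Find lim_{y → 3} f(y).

12

Direct substitution gives 0/0.
Apply L'Hôpital: lim (6*cos(6*y - 18) - 6)/(-9*(y - 3)^2), still 0/0.
Apply L'Hôpital: lim (-36*sin(6*y - 18))/(54 - 18*y), still 0/0.
After 3 applications of L'Hôpital's rule the quotient is (-216*cos(6*y - 18))/(-18); substituting y = 3 gives 12.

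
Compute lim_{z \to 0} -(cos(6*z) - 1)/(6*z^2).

3

Direct substitution gives 0/0.
Apply L'Hôpital: lim (-6*sin(6*z))/(-12*z), still 0/0.
After 2 applications of L'Hôpital's rule the quotient is (-36*cos(6*z))/(-12); substituting z = 0 gives 3.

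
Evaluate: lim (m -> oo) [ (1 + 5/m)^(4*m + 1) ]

The base → 1 and the exponent → ∞: a 1^∞ form.
Take logarithms: (4m + 1)·ln(1 + 5/m). Since ln(1+u) ~ u for small u, this behaves like (4m)·(5/m) → 20.
So the limit is e^(20).

e^(20)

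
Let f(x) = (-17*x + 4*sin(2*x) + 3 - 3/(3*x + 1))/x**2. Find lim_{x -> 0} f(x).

Substitution gives 0/0; apply L'Hôpital's rule 2 times.
After differentiating numerator and denominator 2 times the quotient is (-16*sin(2*x) - 54/(3*x + 1)^3)/(2); at x = 0 this is -27.

-27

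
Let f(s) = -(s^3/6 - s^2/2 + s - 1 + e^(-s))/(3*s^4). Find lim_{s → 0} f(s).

-1/72

Direct substitution gives 0/0.
Apply L'Hôpital: lim (s^2/2 - s + 1 - e^(-s))/(-12*s^3), still 0/0.
Apply L'Hôpital: lim (s - 1 + e^(-s))/(-36*s^2), still 0/0.
Apply L'Hôpital: lim (1 - e^(-s))/(-72*s), still 0/0.
After 4 applications of L'Hôpital's rule the quotient is (e^(-s))/(-72); substituting s = 0 gives -1/72.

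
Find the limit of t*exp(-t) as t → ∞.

Write as t^1/e^{1t}, an ∞/∞ form.
Exponential growth dominates any polynomial, so repeated L'Hôpital (or the standard result) gives 0.

0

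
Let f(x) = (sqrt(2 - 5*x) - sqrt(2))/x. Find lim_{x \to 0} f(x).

A 0/0 form; rationalise with √(2 - 5x) + √2. This collapses the numerator to -5x, leaving -5/(√(2 - 5x) + √2) → -5/(2√2) = -5*√(2)/4.

-5*√(2)/4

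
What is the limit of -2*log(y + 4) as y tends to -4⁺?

As y → -4⁺, y + 4 → 0⁺ and ln(y + 4) → −∞.
Multiplying by -2 gives ∞.

∞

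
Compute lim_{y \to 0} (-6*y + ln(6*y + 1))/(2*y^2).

-9

Direct substitution gives 0/0.
Apply L'Hôpital: lim (-6 + 6/(6*y + 1))/(4*y), still 0/0.
After 2 applications of L'Hôpital's rule the quotient is (-36/(6*y + 1)^2)/(4); substituting y = 0 gives -9.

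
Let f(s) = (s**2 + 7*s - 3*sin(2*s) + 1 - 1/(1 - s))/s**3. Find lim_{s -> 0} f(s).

Substitution gives 0/0; apply L'Hôpital's rule 3 times.
After differentiating numerator and denominator 3 times the quotient is (24*cos(2*s) - 6/(s - 1)^4)/(6); at s = 0 this is 3.

3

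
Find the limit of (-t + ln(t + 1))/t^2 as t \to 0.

-1/2

Direct substitution gives 0/0.
Apply L'Hôpital: lim (-1 + 1/(t + 1))/(2*t), still 0/0.
After 2 applications of L'Hôpital's rule the quotient is (-1/(t + 1)^2)/(2); substituting t = 0 gives -1/2.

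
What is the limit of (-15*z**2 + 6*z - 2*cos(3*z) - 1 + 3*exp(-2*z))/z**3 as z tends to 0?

-4

Substitution gives 0/0; apply L'Hôpital's rule 3 times.
After differentiating numerator and denominator 3 times the quotient is (-54*sin(3*z) - 24*e^(-2*z))/(6); at z = 0 this is -4.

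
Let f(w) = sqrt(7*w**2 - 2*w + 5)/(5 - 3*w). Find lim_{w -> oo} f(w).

For large |w|, √(7*w^2 - 2*w + 5) ≈ √7·|w| and the denominator ≈ -3w.
Since w → +∞, |w| = w, giving √7/(-3) = -√(7)/3.

-√(7)/3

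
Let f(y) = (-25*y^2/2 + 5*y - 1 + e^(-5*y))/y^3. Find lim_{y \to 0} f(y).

-125/6

Direct substitution gives 0/0.
Apply L'Hôpital: lim (-25*y + 5 - 5*e^(-5*y))/(3*y^2), still 0/0.
Apply L'Hôpital: lim (-25 + 25*e^(-5*y))/(6*y), still 0/0.
After 3 applications of L'Hôpital's rule the quotient is (-125*e^(-5*y))/(6); substituting y = 0 gives -125/6.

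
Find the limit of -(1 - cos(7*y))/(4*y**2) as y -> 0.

Substitution gives 0/0.
Use (1 − cos u)/u² → 1/2 with u = 7y: the limit is 7²/(2·(-4)) = -49/8.

-49/8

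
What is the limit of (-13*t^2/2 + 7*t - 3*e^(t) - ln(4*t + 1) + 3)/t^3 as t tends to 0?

Substitution gives 0/0 (the numerator vanishes to order 3).
Expand each term to order t^3: the coefficient of t^3 in −ln(1 + 4t) is -64/3 and in -3·e^(t) is -1/2.
Lower-order terms cancel with the polynomial part, so the numerator is (-131/6)·t^3 + o(t^3), and the limit is (-131/6)/(1) = -131/6.

-131/6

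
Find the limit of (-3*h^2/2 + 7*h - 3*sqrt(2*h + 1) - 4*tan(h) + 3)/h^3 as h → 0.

Substitution gives 0/0 (the numerator vanishes to order 3).
Expand each term to order h^3: the coefficient of h^3 in -3·√(1 + 2h) is -3/2 and in -4·tan(h) is -4/3.
Lower-order terms cancel with the polynomial part, so the numerator is (-17/6)·h^3 + o(h^3), and the limit is (-17/6)/(1) = -17/6.

-17/6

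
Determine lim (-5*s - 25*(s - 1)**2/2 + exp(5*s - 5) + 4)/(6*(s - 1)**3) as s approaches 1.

Direct substitution gives 0/0.
Apply L'Hôpital: lim (-25*s + 5*e^(5*s - 5) + 20)/(18*(s - 1)^2), still 0/0.
Apply L'Hôpital: lim (25*e^(5*s - 5) - 25)/(36*s - 36), still 0/0.
After 3 applications of L'Hôpital's rule the quotient is (125*e^(5*s - 5))/(36); substituting s = 1 gives 125/36.

125/36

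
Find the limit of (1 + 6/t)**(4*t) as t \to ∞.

e^(24)

Let L be the limit and take ln: ln L = lim (4t)·ln(1 + 6/t) = lim (4t)·(6/t + O(1/t²)) = 24.
Hence L = e^(24).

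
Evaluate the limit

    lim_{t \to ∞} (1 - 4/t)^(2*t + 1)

e^(-8)

Let L be the limit and take ln: ln L = lim (2t + 1)·ln(1 - 4/t) = lim (2t + 1)·(-4/t + O(1/t²)) = -8.
Hence L = e^(-8).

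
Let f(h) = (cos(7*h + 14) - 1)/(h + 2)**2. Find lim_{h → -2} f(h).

-49/2

Direct substitution gives 0/0.
Apply L'Hôpital: lim (-7*sin(7*h + 14))/(2*h + 4), still 0/0.
After 2 applications of L'Hôpital's rule the quotient is (-49*cos(7*h + 14))/(2); substituting h = -2 gives -49/2.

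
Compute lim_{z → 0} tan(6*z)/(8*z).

Substitution gives 0/0.
Since tan(u)/u → 1 as u → 0, tan(6z)/(6z) → 1 and the limit is 6/8 = 3/4.

3/4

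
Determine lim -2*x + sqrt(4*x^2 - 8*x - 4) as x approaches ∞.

This has the form ∞ − ∞. Multiply and divide by the conjugate √(4*x^2 - 8*x - 4) + 2x.
That gives (-8x - 4) / (√(4*x^2 - 8*x - 4) + 2x).
Divide numerator and denominator by x: the limit is -8/(2·2) = -2.

-2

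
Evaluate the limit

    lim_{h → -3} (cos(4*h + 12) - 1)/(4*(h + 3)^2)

Direct substitution gives 0/0.
Apply L'Hôpital: lim (-4*sin(4*h + 12))/(8*h + 24), still 0/0.
After 2 applications of L'Hôpital's rule the quotient is (-16*cos(4*h + 12))/(8); substituting h = -3 gives -2.

-2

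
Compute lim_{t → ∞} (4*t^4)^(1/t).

1

Base → ∞ and exponent → 0: an ∞^0 form.
Take logs: (1/t)·ln(4·t^4) = (ln 4 + 4·ln t)/t → 0.
So the limit is e^0 = 1.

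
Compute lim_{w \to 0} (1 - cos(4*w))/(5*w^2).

Substitution gives 0/0.
Use (1 − cos u)/u² → 1/2 with u = 4w: the limit is 4²/(2·5) = 8/5.

8/5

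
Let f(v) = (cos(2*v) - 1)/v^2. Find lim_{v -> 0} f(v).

-2

Direct substitution gives 0/0.
Apply L'Hôpital: lim (-2*sin(2*v))/(2*v), still 0/0.
After 2 applications of L'Hôpital's rule the quotient is (-4*cos(2*v))/(2); substituting v = 0 gives -2.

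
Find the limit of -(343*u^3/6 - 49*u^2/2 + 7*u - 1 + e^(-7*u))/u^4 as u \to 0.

Direct substitution gives 0/0.
Apply L'Hôpital: lim (343*u^2/2 - 49*u + 7 - 7*e^(-7*u))/(-4*u^3), still 0/0.
Apply L'Hôpital: lim (343*u - 49 + 49*e^(-7*u))/(-12*u^2), still 0/0.
Apply L'Hôpital: lim (343 - 343*e^(-7*u))/(-24*u), still 0/0.
After 4 applications of L'Hôpital's rule the quotient is (2401*e^(-7*u))/(-24); substituting u = 0 gives -2401/24.

-2401/24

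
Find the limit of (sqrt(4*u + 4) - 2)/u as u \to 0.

1

Substitution gives 0/0. Multiply numerator and denominator by the conjugate √(4 + 4u) + √4.
The numerator becomes (4 + 4u) − 4 = 4u, so the expression simplifies to 4/(√(4 + 4u) + √4).
Letting u → 0 gives 4/(2√4) = 1.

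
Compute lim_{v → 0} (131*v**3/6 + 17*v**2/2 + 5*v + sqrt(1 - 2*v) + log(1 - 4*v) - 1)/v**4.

Substitution gives 0/0 (the numerator vanishes to order 4).
Expand each term to order v^4: the coefficient of v^4 in ln(1 - 4v) is -64 and in √(1 - 2v) is -5/8.
Lower-order terms cancel with the polynomial part, so the numerator is (-517/8)·v^4 + o(v^4), and the limit is (-517/8)/(1) = -517/8.

-517/8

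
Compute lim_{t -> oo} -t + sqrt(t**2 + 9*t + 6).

9/2

This has the form ∞ − ∞. Multiply and divide by the conjugate √(t^2 + 9*t + 6) + t.
That gives (9t + 6) / (√(t^2 + 9*t + 6) + t).
Divide numerator and denominator by t: the limit is 9/(2·1) = 9/2.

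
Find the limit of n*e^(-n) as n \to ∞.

0

Write as n^1/e^{1n}, an ∞/∞ form.
Exponential growth dominates any polynomial, so repeated L'Hôpital (or the standard result) gives 0.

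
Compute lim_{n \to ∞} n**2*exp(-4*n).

Write as n^2/e^{4n}, an ∞/∞ form.
Exponential growth dominates any polynomial, so repeated L'Hôpital (or the standard result) gives 0.

0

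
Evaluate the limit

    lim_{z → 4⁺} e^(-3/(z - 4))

As z → 4⁺, -3/(z - 4) → −∞, so e^(-3/(z - 4)) → 0.

0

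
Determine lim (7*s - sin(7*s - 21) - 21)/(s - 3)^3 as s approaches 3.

343/6

Direct substitution gives 0/0.
Apply L'Hôpital: lim (7 - 7*cos(7*s - 21))/(3*(s - 3)^2), still 0/0.
Apply L'Hôpital: lim (49*sin(7*s - 21))/(6*s - 18), still 0/0.
After 3 applications of L'Hôpital's rule the quotient is (343*cos(7*s - 21))/(6); substituting s = 3 gives 343/6.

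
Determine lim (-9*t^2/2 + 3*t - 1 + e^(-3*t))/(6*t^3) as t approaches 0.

-3/4

Direct substitution gives 0/0.
Apply L'Hôpital: lim (-9*t + 3 - 3*e^(-3*t))/(18*t^2), still 0/0.
Apply L'Hôpital: lim (-9 + 9*e^(-3*t))/(36*t), still 0/0.
After 3 applications of L'Hôpital's rule the quotient is (-27*e^(-3*t))/(36); substituting t = 0 gives -3/4.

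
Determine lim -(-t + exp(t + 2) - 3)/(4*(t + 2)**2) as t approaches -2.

-1/8

Direct substitution gives 0/0.
Apply L'Hôpital: lim (e^(t + 2) - 1)/(-8*t - 16), still 0/0.
After 2 applications of L'Hôpital's rule the quotient is (e^(t + 2))/(-8); substituting t = -2 gives -1/8.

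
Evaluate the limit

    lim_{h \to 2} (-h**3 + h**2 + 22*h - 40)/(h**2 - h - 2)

14/3

Direct substitution gives 0/0, so factor. Both numerator and denominator have (h - 2) as a factor.
After cancelling, the expression reduces to (-h^2 - h + 20)/(h + 1).
Substituting h = 2 gives 14/3.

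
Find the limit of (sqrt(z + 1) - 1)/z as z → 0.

1/2

Substitution gives 0/0. Multiply numerator and denominator by the conjugate √(1 + z) + √1.
The numerator becomes (1 + z) − 1 = z, so the expression simplifies to 1/(√(1 + z) + √1).
Letting z → 0 gives 1/(2√1) = 1/2.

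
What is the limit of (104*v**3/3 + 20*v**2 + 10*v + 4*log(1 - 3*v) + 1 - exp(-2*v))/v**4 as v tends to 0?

-245/3

Substitution gives 0/0 (the numerator vanishes to order 4).
Expand each term to order v^4: the coefficient of v^4 in −e^(-2v) is -2/3 and in 4·ln(1 - 3v) is -81.
Lower-order terms cancel with the polynomial part, so the numerator is (-245/3)·v^4 + o(v^4), and the limit is (-245/3)/(1) = -245/3.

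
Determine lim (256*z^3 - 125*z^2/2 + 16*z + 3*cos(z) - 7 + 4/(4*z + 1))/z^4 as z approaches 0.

8193/8

Substitution gives 0/0; apply L'Hôpital's rule 4 times.
After differentiating numerator and denominator 4 times the quotient is (3*cos(z) + 24576/(4*z + 1)^5)/(24); at z = 0 this is 8193/8.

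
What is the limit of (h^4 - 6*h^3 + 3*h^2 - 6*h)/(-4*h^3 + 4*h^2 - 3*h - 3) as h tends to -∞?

∞

The numerator has higher degree (4 > 3); the quotient behaves like (1/(-4))·h^1 for large |h|.
As h → −∞ this diverges to ∞.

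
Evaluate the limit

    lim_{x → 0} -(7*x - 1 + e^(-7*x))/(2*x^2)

Direct substitution gives 0/0.
Apply L'Hôpital: lim (7 - 7*e^(-7*x))/(-4*x), still 0/0.
After 2 applications of L'Hôpital's rule the quotient is (49*e^(-7*x))/(-4); substituting x = 0 gives -49/4.

-49/4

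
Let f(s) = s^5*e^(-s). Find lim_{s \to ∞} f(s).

Write as s^5/e^{1s}, an ∞/∞ form.
Exponential growth dominates any polynomial, so repeated L'Hôpital (or the standard result) gives 0.

0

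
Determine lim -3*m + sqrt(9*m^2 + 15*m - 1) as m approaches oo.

5/2

This has the form ∞ − ∞. Multiply and divide by the conjugate √(9*m^2 + 15*m - 1) + 3m.
That gives (15m - 1) / (√(9*m^2 + 15*m - 1) + 3m).
Divide numerator and denominator by m: the limit is 15/(2·3) = 5/2.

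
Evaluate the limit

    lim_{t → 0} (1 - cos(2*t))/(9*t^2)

2/9

Substitution gives 0/0.
Use (1 − cos u)/u² → 1/2 with u = 2t: the limit is 2²/(2·9) = 2/9.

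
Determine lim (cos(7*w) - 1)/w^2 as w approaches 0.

-49/2

Direct substitution gives 0/0.
Apply L'Hôpital: lim (-7*sin(7*w))/(2*w), still 0/0.
After 2 applications of L'Hôpital's rule the quotient is (-49*cos(7*w))/(2); substituting w = 0 gives -49/2.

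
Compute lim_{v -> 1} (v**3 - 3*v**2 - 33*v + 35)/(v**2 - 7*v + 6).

Since v = 1 makes numerator and denominator zero, (v - 1) divides both.
Cancelling it gives (v^2 - 2*v - 35)/(v - 6); now plug in v = 1 to get 36/5.

36/5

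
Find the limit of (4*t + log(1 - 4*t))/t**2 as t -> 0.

-8

Direct substitution gives 0/0.
Apply L'Hôpital: lim (4 - 4/(1 - 4*t))/(2*t), still 0/0.
After 2 applications of L'Hôpital's rule the quotient is (-16/(1 - 4*t)^2)/(2); substituting t = 0 gives -8.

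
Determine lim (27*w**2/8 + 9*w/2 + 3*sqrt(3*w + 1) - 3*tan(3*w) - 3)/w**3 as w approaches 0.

Substitution gives 0/0 (the numerator vanishes to order 3).
Expand each term to order w^3: the coefficient of w^3 in -3·tan(3w) is -27 and in 3·√(1 + 3w) is 81/16.
Lower-order terms cancel with the polynomial part, so the numerator is (-351/16)·w^3 + o(w^3), and the limit is (-351/16)/(1) = -351/16.

-351/16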